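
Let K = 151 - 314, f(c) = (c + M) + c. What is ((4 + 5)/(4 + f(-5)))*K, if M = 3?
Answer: 489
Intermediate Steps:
f(c) = 3 + 2*c (f(c) = (c + 3) + c = (3 + c) + c = 3 + 2*c)
K = -163
((4 + 5)/(4 + f(-5)))*K = ((4 + 5)/(4 + (3 + 2*(-5))))*(-163) = (9/(4 + (3 - 10)))*(-163) = (9/(4 - 7))*(-163) = (9/(-3))*(-163) = (9*(-⅓))*(-163) = -3*(-163) = 489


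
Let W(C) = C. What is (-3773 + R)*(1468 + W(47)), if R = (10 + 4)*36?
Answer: -4952535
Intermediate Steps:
R = 504 (R = 14*36 = 504)
(-3773 + R)*(1468 + W(47)) = (-3773 + 504)*(1468 + 47) = -3269*1515 = -4952535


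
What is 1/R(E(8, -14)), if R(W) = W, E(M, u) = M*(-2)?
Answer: -1/16 ≈ -0.062500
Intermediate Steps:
E(M, u) = -2*M
1/R(E(8, -14)) = 1/(-2*8) = 1/(-16) = -1/16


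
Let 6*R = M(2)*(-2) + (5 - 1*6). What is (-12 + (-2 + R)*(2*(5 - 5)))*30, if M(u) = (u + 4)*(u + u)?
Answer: -360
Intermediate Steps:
M(u) = 2*u*(4 + u) (M(u) = (4 + u)*(2*u) = 2*u*(4 + u))
R = -49/6 (R = ((2*2*(4 + 2))*(-2) + (5 - 1*6))/6 = ((2*2*6)*(-2) + (5 - 6))/6 = (24*(-2) - 1)/6 = (-48 - 1)/6 = (⅙)*(-49) = -49/6 ≈ -8.1667)
(-12 + (-2 + R)*(2*(5 - 5)))*30 = (-12 + (-2 - 49/6)*(2*(5 - 5)))*30 = (-12 - 61*0/3)*30 = (-12 - 61/6*0)*30 = (-12 + 0)*30 = -12*30 = -360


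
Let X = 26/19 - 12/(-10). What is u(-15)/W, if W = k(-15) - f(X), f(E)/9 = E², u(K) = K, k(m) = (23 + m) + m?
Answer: 135375/598999 ≈ 0.22600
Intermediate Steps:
k(m) = 23 + 2*m
X = 244/95 (X = 26*(1/19) - 12*(-⅒) = 26/19 + 6/5 = 244/95 ≈ 2.5684)
f(E) = 9*E²
W = -598999/9025 (W = (23 + 2*(-15)) - 9*(244/95)² = (23 - 30) - 9*59536/9025 = -7 - 1*535824/9025 = -7 - 535824/9025 = -598999/9025 ≈ -66.371)
u(-15)/W = -15/(-598999/9025) = -15*(-9025/598999) = 135375/598999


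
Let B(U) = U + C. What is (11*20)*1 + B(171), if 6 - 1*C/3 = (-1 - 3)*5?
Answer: 469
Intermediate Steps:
C = 78 (C = 18 - 3*(-1 - 3)*5 = 18 - (-12)*5 = 18 - 3*(-20) = 18 + 60 = 78)
B(U) = 78 + U (B(U) = U + 78 = 78 + U)
(11*20)*1 + B(171) = (11*20)*1 + (78 + 171) = 220*1 + 249 = 220 + 249 = 469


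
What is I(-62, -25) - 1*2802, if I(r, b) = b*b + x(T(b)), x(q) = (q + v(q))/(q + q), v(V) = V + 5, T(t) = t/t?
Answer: -4347/2 ≈ -2173.5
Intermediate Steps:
T(t) = 1
v(V) = 5 + V
x(q) = (5 + 2*q)/(2*q) (x(q) = (q + (5 + q))/(q + q) = (5 + 2*q)/((2*q)) = (5 + 2*q)*(1/(2*q)) = (5 + 2*q)/(2*q))
I(r, b) = 7/2 + b² (I(r, b) = b*b + (5/2 + 1)/1 = b² + 1*(7/2) = b² + 7/2 = 7/2 + b²)
I(-62, -25) - 1*2802 = (7/2 + (-25)²) - 1*2802 = (7/2 + 625) - 2802 = 1257/2 - 2802 = -4347/2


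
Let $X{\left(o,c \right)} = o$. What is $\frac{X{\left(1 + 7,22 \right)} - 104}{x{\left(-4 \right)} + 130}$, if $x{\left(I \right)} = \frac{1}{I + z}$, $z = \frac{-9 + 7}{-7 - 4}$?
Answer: $- \frac{4032}{5449} \approx -0.73995$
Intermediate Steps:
$z = \frac{2}{11}$ ($z = - \frac{2}{-11} = \left(-2\right) \left(- \frac{1}{11}\right) = \frac{2}{11} \approx 0.18182$)
$x{\left(I \right)} = \frac{1}{\frac{2}{11} + I}$ ($x{\left(I \right)} = \frac{1}{I + \frac{2}{11}} = \frac{1}{\frac{2}{11} + I}$)
$\frac{X{\left(1 + 7,22 \right)} - 104}{x{\left(-4 \right)} + 130} = \frac{\left(1 + 7\right) - 104}{\frac{11}{2 + 11 \left(-4\right)} + 130} = \frac{8 - 104}{\frac{11}{2 - 44} + 130} = - \frac{96}{\frac{11}{-42} + 130} = - \frac{96}{11 \left(- \frac{1}{42}\right) + 130} = - \frac{96}{- \frac{11}{42} + 130} = - \frac{96}{\frac{5449}{42}} = \left(-96\right) \frac{42}{5449} = - \frac{4032}{5449}$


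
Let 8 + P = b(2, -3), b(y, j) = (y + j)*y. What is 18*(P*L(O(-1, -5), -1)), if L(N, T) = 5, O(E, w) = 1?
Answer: -900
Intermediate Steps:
b(y, j) = y*(j + y) (b(y, j) = (j + y)*y = y*(j + y))
P = -10 (P = -8 + 2*(-3 + 2) = -8 + 2*(-1) = -8 - 2 = -10)
18*(P*L(O(-1, -5), -1)) = 18*(-10*5) = 18*(-50) = -900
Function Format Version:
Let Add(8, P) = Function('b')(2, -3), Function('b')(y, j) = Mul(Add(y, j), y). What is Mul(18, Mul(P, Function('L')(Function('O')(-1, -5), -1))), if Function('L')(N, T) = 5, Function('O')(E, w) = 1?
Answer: -900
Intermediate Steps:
Function('b')(y, j) = Mul(y, Add(j, y)) (Function('b')(y, j) = Mul(Add(j, y), y) = Mul(y, Add(j, y)))
P = -10 (P = Add(-8, Mul(2, Add(-3, 2))) = Add(-8, Mul(2, -1)) = Add(-8, -2) = -10)
Mul(18, Mul(P, Function('L')(Function('O')(-1, -5), -1))) = Mul(18, Mul(-10, 5)) = Mul(18, -50) = -900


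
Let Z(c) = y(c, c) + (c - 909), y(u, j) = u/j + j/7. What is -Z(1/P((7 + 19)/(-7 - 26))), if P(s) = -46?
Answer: 146192/161 ≈ 908.02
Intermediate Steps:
y(u, j) = j/7 + u/j (y(u, j) = u/j + j*(⅐) = u/j + j/7 = j/7 + u/j)
Z(c) = -908 + 8*c/7 (Z(c) = (c/7 + c/c) + (c - 909) = (c/7 + 1) + (-909 + c) = (1 + c/7) + (-909 + c) = -908 + 8*c/7)
-Z(1/P((7 + 19)/(-7 - 26))) = -(-908 + (8/7)/(-46)) = -(-908 + (8/7)*(-1/46)) = -(-908 - 4/161) = -1*(-146192/161) = 146192/161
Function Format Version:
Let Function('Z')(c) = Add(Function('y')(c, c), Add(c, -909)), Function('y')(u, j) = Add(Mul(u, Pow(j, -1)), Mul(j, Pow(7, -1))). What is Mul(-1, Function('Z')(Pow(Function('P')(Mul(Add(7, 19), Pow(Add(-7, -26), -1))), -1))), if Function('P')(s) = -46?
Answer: Rational(146192, 161) ≈ 908.02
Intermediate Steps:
Function('y')(u, j) = Add(Mul(Rational(1, 7), j), Mul(u, Pow(j, -1))) (Function('y')(u, j) = Add(Mul(u, Pow(j, -1)), Mul(j, Rational(1, 7))) = Add(Mul(u, Pow(j, -1)), Mul(Rational(1, 7), j)) = Add(Mul(Rational(1, 7), j), Mul(u, Pow(j, -1))))
Function('Z')(c) = Add(-908, Mul(Rational(8, 7), c)) (Function('Z')(c) = Add(Add(Mul(Rational(1, 7), c), Mul(c, Pow(c, -1))), Add(c, -909)) = Add(Add(Mul(Rational(1, 7), c), 1), Add(-909, c)) = Add(Add(1, Mul(Rational(1, 7), c)), Add(-909, c)) = Add(-908, Mul(Rational(8, 7), c)))
Mul(-1, Function('Z')(Pow(Function('P')(Mul(Add(7, 19), Pow(Add(-7, -26), -1))), -1))) = Mul(-1, Add(-908, Mul(Rational(8, 7), Pow(-46, -1)))) = Mul(-1, Add(-908, Mul(Rational(8, 7), Rational(-1, 46)))) = Mul(-1, Add(-908, Rational(-4, 161))) = Mul(-1, Rational(-146192, 161)) = Rational(146192, 161)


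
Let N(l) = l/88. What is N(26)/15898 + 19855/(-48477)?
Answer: -1262561869/3082749384 ≈ -0.40956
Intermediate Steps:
N(l) = l/88 (N(l) = l*(1/88) = l/88)
N(26)/15898 + 19855/(-48477) = ((1/88)*26)/15898 + 19855/(-48477) = (13/44)*(1/15898) + 19855*(-1/48477) = 13/699512 - 1805/4407 = -1262561869/3082749384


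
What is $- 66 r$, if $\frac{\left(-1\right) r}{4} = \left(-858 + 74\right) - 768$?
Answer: $-409728$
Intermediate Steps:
$r = 6208$ ($r = - 4 \left(\left(-858 + 74\right) - 768\right) = - 4 \left(-784 - 768\right) = \left(-4\right) \left(-1552\right) = 6208$)
$- 66 r = \left(-66\right) 6208 = -409728$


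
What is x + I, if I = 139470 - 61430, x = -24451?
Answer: 53589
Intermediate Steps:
I = 78040
x + I = -24451 + 78040 = 53589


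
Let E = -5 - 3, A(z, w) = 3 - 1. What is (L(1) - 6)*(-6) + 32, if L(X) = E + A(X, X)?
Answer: 104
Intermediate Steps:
A(z, w) = 2
E = -8
L(X) = -6 (L(X) = -8 + 2 = -6)
(L(1) - 6)*(-6) + 32 = (-6 - 6)*(-6) + 32 = -12*(-6) + 32 = 72 + 32 = 104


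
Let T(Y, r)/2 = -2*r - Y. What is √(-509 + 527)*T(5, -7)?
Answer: 54*√2 ≈ 76.368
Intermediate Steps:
T(Y, r) = -4*r - 2*Y (T(Y, r) = 2*(-2*r - Y) = 2*(-Y - 2*r) = -4*r - 2*Y)
√(-509 + 527)*T(5, -7) = √(-509 + 527)*(-4*(-7) - 2*5) = √18*(28 - 10) = (3*√2)*18 = 54*√2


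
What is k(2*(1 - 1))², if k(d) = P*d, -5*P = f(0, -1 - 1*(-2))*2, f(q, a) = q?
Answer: 0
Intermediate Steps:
P = 0 (P = -0*2 = -⅕*0 = 0)
k(d) = 0 (k(d) = 0*d = 0)
k(2*(1 - 1))² = 0² = 0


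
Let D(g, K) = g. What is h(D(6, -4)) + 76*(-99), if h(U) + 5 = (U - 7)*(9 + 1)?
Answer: -7539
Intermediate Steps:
h(U) = -75 + 10*U (h(U) = -5 + (U - 7)*(9 + 1) = -5 + (-7 + U)*10 = -5 + (-70 + 10*U) = -75 + 10*U)
h(D(6, -4)) + 76*(-99) = (-75 + 10*6) + 76*(-99) = (-75 + 60) - 7524 = -15 - 7524 = -7539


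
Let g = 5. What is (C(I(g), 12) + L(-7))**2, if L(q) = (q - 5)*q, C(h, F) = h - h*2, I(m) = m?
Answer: 6241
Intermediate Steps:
C(h, F) = -h (C(h, F) = h - 2*h = -h)
L(q) = q*(-5 + q) (L(q) = (-5 + q)*q = q*(-5 + q))
(C(I(g), 12) + L(-7))**2 = (-1*5 - 7*(-5 - 7))**2 = (-5 - 7*(-12))**2 = (-5 + 84)**2 = 79**2 = 6241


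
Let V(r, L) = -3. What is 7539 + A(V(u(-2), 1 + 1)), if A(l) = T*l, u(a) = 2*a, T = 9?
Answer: 7512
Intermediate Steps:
A(l) = 9*l
7539 + A(V(u(-2), 1 + 1)) = 7539 + 9*(-3) = 7539 - 27 = 7512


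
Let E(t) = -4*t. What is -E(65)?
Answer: 260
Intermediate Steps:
-E(65) = -(-4)*65 = -1*(-260) = 260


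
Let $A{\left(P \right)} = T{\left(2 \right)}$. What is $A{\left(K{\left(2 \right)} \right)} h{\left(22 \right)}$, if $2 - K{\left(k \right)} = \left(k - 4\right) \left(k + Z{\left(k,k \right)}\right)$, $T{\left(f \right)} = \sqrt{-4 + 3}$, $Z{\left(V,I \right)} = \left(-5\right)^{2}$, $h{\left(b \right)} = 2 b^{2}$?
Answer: $968 i \approx 968.0 i$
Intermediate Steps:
$Z{\left(V,I \right)} = 25$
$T{\left(f \right)} = i$ ($T{\left(f \right)} = \sqrt{-1} = i$)
$K{\left(k \right)} = 2 - \left(-4 + k\right) \left(25 + k\right)$ ($K{\left(k \right)} = 2 - \left(k - 4\right) \left(k + 25\right) = 2 - \left(-4 + k\right) \left(25 + k\right)$)
$A{\left(P \right)} = i$
$A{\left(K{\left(2 \right)} \right)} h{\left(22 \right)} = i 2 \cdot 22^{2} = i 2 \cdot 484 = i 968 = 968 i$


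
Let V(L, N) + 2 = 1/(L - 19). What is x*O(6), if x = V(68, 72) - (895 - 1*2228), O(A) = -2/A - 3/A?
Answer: -54350/49 ≈ -1109.2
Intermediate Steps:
V(L, N) = -2 + 1/(-19 + L) (V(L, N) = -2 + 1/(L - 19) = -2 + 1/(-19 + L))
O(A) = -5/A
x = 65220/49 (x = (39 - 2*68)/(-19 + 68) - (895 - 1*2228) = (39 - 136)/49 - (895 - 2228) = (1/49)*(-97) - 1*(-1333) = -97/49 + 1333 = 65220/49 ≈ 1331.0)
x*O(6) = 65220*(-5/6)/49 = 65220*(-5*⅙)/49 = (65220/49)*(-⅚) = -54350/49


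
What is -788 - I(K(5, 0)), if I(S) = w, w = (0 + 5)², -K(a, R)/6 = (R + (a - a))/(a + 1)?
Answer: -813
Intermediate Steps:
K(a, R) = -6*R/(1 + a) (K(a, R) = -6*(R + (a - a))/(a + 1) = -6*(R + 0)/(1 + a) = -6*R/(1 + a))
w = 25 (w = 5² = 25)
I(S) = 25
-788 - I(K(5, 0)) = -788 - 1*25 = -788 - 25 = -813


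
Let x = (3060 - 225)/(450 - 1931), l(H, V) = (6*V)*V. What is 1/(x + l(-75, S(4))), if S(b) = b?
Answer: 1481/139341 ≈ 0.010629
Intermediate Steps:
l(H, V) = 6*V²
x = -2835/1481 (x = 2835/(-1481) = 2835*(-1/1481) = -2835/1481 ≈ -1.9142)
1/(x + l(-75, S(4))) = 1/(-2835/1481 + 6*4²) = 1/(-2835/1481 + 6*16) = 1/(-2835/1481 + 96) = 1/(139341/1481) = 1481/139341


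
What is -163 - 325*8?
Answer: -2763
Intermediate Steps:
-163 - 325*8 = -163 - 2600 = -2763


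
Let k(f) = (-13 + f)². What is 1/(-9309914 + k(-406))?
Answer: -1/9134353 ≈ -1.0948e-7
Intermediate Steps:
1/(-9309914 + k(-406)) = 1/(-9309914 + (-13 - 406)²) = 1/(-9309914 + (-419)²) = 1/(-9309914 + 175561) = 1/(-9134353) = -1/9134353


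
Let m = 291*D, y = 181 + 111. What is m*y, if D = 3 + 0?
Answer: 254916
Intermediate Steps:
D = 3
y = 292
m = 873 (m = 291*3 = 873)
m*y = 873*292 = 254916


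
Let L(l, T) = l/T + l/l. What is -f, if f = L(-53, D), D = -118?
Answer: -171/118 ≈ -1.4492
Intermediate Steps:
L(l, T) = 1 + l/T (L(l, T) = l/T + 1 = 1 + l/T)
f = 171/118 (f = (-118 - 53)/(-118) = -1/118*(-171) = 171/118 ≈ 1.4492)
-f = -1*171/118 = -171/118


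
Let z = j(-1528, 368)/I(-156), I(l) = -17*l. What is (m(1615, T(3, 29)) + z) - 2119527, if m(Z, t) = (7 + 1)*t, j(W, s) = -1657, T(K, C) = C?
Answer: -5620371997/2652 ≈ -2.1193e+6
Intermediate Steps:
m(Z, t) = 8*t
z = -1657/2652 (z = -1657/((-17*(-156))) = -1657/2652 ≈ -0.62481)
(m(1615, T(3, 29)) + z) - 2119527 = (8*29 - 1657/2652) - 2119527 = (232 - 1657/2652) - 2119527 = 613607/2652 - 2119527 = -5620371997/2652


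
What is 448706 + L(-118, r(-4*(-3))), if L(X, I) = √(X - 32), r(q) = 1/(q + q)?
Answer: 448706 + 5*I*√6 ≈ 4.4871e+5 + 12.247*I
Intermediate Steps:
r(q) = 1/(2*q)
L(X, I) = √(-32 + X)
448706 + L(-118, r(-4*(-3))) = 448706 + √(-32 - 118) = 448706 + √(-150) = 448706 + 5*I*√6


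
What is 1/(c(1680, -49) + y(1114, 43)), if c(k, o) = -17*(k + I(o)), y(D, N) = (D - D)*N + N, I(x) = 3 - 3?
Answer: -1/28517 ≈ -3.5067e-5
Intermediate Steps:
I(x) = 0
y(D, N) = N (y(D, N) = 0*N + N = 0 + N = N)
c(k, o) = -17*k (c(k, o) = -17*(k + 0) = -17*k)
1/(c(1680, -49) + y(1114, 43)) = 1/(-17*1680 + 43) = 1/(-28560 + 43) = 1/(-28517) = -1/28517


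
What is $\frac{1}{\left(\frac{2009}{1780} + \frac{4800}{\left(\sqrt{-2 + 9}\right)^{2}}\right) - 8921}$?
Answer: $- \frac{12460}{102597597} \approx -0.00012145$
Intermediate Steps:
$\frac{1}{\left(\frac{2009}{1780} + \frac{4800}{\left(\sqrt{-2 + 9}\right)^{2}}\right) - 8921} = \frac{1}{\left(2009 \cdot \frac{1}{1780} + \frac{4800}{\left(\sqrt{7}\right)^{2}}\right) - 8921} = \frac{1}{\left(\frac{2009}{1780} + \frac{4800}{7}\right) - 8921} = \frac{1}{\frac{8558063}{12460} - 8921} = \frac{1}{- \frac{102597597}{12460}} = - \frac{12460}{102597597}$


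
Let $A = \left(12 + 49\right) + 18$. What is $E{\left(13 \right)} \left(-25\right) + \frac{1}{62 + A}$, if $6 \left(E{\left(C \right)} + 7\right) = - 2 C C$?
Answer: $\frac{74417}{47} \approx 1583.3$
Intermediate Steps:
$E{\left(C \right)} = -7 - \frac{C^{2}}{3}$ ($E{\left(C \right)} = -7 + \frac{- 2 C C}{6} = -7 + \frac{\left(-2\right) C^{2}}{6} = -7 - \frac{C^{2}}{3}$)
$A = 79$ ($A = 61 + 18 = 79$)
$E{\left(13 \right)} \left(-25\right) + \frac{1}{62 + A} = \left(-7 - \frac{13^{2}}{3}\right) \left(-25\right) + \frac{1}{62 + 79} = \left(-7 - \frac{169}{3}\right) \left(-25\right) + \frac{1}{141} = \left(- \frac{190}{3}\right) \left(-25\right) + \frac{1}{141} = \frac{4750}{3} + \frac{1}{141} = \frac{74417}{47}$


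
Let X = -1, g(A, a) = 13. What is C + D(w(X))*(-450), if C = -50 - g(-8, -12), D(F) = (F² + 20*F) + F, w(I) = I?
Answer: 8937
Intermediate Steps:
D(F) = F² + 21*F
C = -63 (C = -50 - 1*13 = -50 - 13 = -63)
C + D(w(X))*(-450) = -63 - (21 - 1)*(-450) = -63 - 1*20*(-450) = -63 - 20*(-450) = -63 + 9000 = 8937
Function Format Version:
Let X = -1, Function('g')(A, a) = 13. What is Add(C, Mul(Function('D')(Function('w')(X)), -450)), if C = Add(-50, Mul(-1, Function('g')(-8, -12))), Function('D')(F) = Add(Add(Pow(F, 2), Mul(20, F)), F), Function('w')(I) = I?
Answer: 8937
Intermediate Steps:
Function('D')(F) = Add(Pow(F, 2), Mul(21, F))
C = -63 (C = Add(-50, Mul(-1, 13)) = Add(-50, -13) = -63)
Add(C, Mul(Function('D')(Function('w')(X)), -450)) = Add(-63, Mul(Mul(-1, Add(21, -1)), -450)) = Add(-63, Mul(Mul(-1, 20), -450)) = Add(-63, Mul(-20, -450)) = Add(-63, 9000) = 8937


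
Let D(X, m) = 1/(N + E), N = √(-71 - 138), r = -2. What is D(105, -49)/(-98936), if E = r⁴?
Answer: I/(98936*(√209 - 16*I)) ≈ -3.4779e-7 + 3.1424e-7*I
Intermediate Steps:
E = 16 (E = (-2)⁴ = 16)
N = I*√209 (N = √(-209) = I*√209 ≈ 14.457*I)
D(X, m) = 1/(16 + I*√209) (D(X, m) = 1/(I*√209 + 16) = 1/(16 + I*√209))
D(105, -49)/(-98936) = (16/465 - I*√209/465)/(-98936) = (16/465 - I*√209/465)*(-1/98936) = -2/5750655 + I*√209/46005240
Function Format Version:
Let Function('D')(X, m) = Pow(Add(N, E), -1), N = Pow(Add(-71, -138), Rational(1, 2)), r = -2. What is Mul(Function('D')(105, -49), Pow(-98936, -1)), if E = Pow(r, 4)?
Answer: Mul(Rational(1, 98936), I, Pow(Add(Pow(209, Rational(1, 2)), Mul(-16, I)), -1)) ≈ Add(-3.4779e-7, Mul(3.1424e-7, I))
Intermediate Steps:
E = 16 (E = Pow(-2, 4) = 16)
N = Mul(I, Pow(209, Rational(1, 2))) (N = Pow(-209, Rational(1, 2)) = Mul(I, Pow(209, Rational(1, 2))) ≈ Mul(14.457, I))
Function('D')(X, m) = Pow(Add(16, Mul(I, Pow(209, Rational(1, 2)))), -1) (Function('D')(X, m) = Pow(Add(Mul(I, Pow(209, Rational(1, 2))), 16), -1) = Pow(Add(16, Mul(I, Pow(209, Rational(1, 2)))), -1))
Mul(Function('D')(105, -49), Pow(-98936, -1)) = Mul(Add(Rational(16, 465), Mul(Rational(-1, 465), I, Pow(209, Rational(1, 2)))), Pow(-98936, -1)) = Mul(Add(Rational(16, 465), Mul(Rational(-1, 465), I, Pow(209, Rational(1, 2)))), Rational(-1, 98936)) = Add(Rational(-2, 5750655), Mul(Rational(1, 46005240), I, Pow(209, Rational(1, 2))))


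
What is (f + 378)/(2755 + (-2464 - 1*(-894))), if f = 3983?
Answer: 4361/1185 ≈ 3.6802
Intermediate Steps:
(f + 378)/(2755 + (-2464 - 1*(-894))) = (3983 + 378)/(2755 + (-2464 - 1*(-894))) = 4361/(2755 + (-2464 + 894)) = 4361/(2755 - 1570) = 4361/1185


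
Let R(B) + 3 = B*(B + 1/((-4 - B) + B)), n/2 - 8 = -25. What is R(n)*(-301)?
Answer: -699223/2 ≈ -3.4961e+5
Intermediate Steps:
n = -34 (n = 16 + 2*(-25) = 16 - 50 = -34)
R(B) = -3 + B*(-¼ + B) (R(B) = -3 + B*(B + 1/((-4 - B) + B)) = -3 + B*(B + 1/(-4)) = -3 + B*(B - ¼) = -3 + B*(-¼ + B))
R(n)*(-301) = (-3 + (-34)² - ¼*(-34))*(-301) = (-3 + 1156 + 17/2)*(-301) = (2323/2)*(-301) = -699223/2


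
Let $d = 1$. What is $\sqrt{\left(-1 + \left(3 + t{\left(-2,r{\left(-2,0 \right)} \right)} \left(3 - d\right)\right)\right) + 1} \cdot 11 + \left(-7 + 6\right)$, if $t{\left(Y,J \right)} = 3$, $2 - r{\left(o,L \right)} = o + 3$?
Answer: $32$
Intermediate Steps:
$r{\left(o,L \right)} = -1 - o$ ($r{\left(o,L \right)} = 2 - \left(o + 3\right) = 2 - \left(3 + o\right) = -1 - o$)
$\sqrt{\left(-1 + \left(3 + t{\left(-2,r{\left(-2,0 \right)} \right)} \left(3 - d\right)\right)\right) + 1} \cdot 11 + \left(-7 + 6\right) = \sqrt{\left(-1 + \left(3 + 3 \left(3 - 1\right)\right)\right) + 1} \cdot 11 + \left(-7 + 6\right) = \sqrt{\left(-1 + \left(3 + 3 \left(3 - 1\right)\right)\right) + 1} \cdot 11 - 1 = \sqrt{\left(-1 + \left(3 + 3 \cdot 2\right)\right) + 1} \cdot 11 - 1 = \sqrt{\left(-1 + \left(3 + 6\right)\right) + 1} \cdot 11 - 1 = \sqrt{\left(-1 + 9\right) + 1} \cdot 11 - 1 = \sqrt{8 + 1} \cdot 11 - 1 = \sqrt{9} \cdot 11 - 1 = 3 \cdot 11 - 1 = 33 - 1 = 32$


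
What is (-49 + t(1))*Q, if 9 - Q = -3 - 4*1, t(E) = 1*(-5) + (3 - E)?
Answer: -832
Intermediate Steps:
t(E) = -2 - E (t(E) = -5 + (3 - E) = -2 - E)
Q = 16 (Q = 9 - (-3 - 4*1) = 9 - (-3 - 4) = 9 - 1*(-7) = 9 + 7 = 16)
(-49 + t(1))*Q = (-49 + (-2 - 1*1))*16 = (-49 + (-2 - 1))*16 = (-49 - 3)*16 = -52*16 = -832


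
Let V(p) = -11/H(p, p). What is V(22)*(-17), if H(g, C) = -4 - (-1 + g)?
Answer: -187/25 ≈ -7.4800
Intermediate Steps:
H(g, C) = -3 - g (H(g, C) = -4 + (1 - g) = -3 - g)
V(p) = -11/(-3 - p)
V(22)*(-17) = (11/(3 + 22))*(-17) = (11/25)*(-17) = -187/25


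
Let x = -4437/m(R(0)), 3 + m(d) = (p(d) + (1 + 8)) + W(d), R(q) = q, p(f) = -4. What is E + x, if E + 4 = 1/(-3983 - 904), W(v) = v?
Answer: -21722717/9774 ≈ -2222.5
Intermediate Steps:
m(d) = 2 + d (m(d) = -3 + ((-4 + (1 + 8)) + d) = -3 + ((-4 + 9) + d) = -3 + (5 + d) = 2 + d)
E = -19549/4887 (E = -4 + 1/(-3983 - 904) = -4 + 1/(-4887) = -4 - 1/4887 = -19549/4887 ≈ -4.0002)
x = -4437/2 (x = -4437/(2 + 0) = -4437/2 ≈ -2218.5)
E + x = -19549/4887 - 4437/2 = -21722717/9774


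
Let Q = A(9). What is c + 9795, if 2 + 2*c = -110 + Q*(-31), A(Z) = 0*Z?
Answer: 9739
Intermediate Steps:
A(Z) = 0
Q = 0
c = -56 (c = -1 + (-110 + 0*(-31))/2 = -1 + (-110 + 0)/2 = -1 + (½)*(-110) = -1 - 55 = -56)
c + 9795 = -56 + 9795 = 9739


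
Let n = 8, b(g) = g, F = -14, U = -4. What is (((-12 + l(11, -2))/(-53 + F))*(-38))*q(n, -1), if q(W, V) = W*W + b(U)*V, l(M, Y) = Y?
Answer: -36176/67 ≈ -539.94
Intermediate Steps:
q(W, V) = W**2 - 4*V (q(W, V) = W*W - 4*V = W**2 - 4*V)
(((-12 + l(11, -2))/(-53 + F))*(-38))*q(n, -1) = (((-12 - 2)/(-53 - 14))*(-38))*(8**2 - 4*(-1)) = (-14/(-67)*(-38))*(64 + 4) = (-14*(-1/67)*(-38))*68 = ((14/67)*(-38))*68 = -532/67*68 = -36176/67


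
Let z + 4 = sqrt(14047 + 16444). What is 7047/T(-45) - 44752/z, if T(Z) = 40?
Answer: 41519401/243800 - 44752*sqrt(30491)/30475 ≈ -86.120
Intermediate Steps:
z = -4 + sqrt(30491) (z = -4 + sqrt(14047 + 16444) = -4 + sqrt(30491) ≈ 170.62)
7047/T(-45) - 44752/z = 7047/40 - 44752/(-4 + sqrt(30491))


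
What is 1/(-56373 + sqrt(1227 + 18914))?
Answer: -56373/3177894988 - sqrt(20141)/3177894988 ≈ -1.7784e-5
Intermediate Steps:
1/(-56373 + sqrt(1227 + 18914)) = 1/(-56373 + sqrt(20141))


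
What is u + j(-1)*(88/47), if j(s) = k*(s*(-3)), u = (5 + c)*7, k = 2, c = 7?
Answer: 4476/47 ≈ 95.234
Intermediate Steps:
u = 84 (u = (5 + 7)*7 = 12*7 = 84)
j(s) = -6*s (j(s) = 2*(s*(-3)) = 2*(-3*s) = -6*s)
u + j(-1)*(88/47) = 84 + (-6*(-1))*(88/47) = 84 + 6*(88*(1/47)) = 84 + 6*(88/47) = 84 + 528/47 = 4476/47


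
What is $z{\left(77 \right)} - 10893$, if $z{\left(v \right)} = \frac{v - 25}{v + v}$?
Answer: $- \frac{838735}{77} \approx -10893.0$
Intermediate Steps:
$z{\left(v \right)} = \frac{-25 + v}{2 v}$
$z{\left(77 \right)} - 10893 = \frac{-25 + 77}{2 \cdot 77} - 10893 = \frac{1}{2} \cdot \frac{1}{77} \cdot 52 - 10893 = \frac{26}{77} - 10893 = - \frac{838735}{77}$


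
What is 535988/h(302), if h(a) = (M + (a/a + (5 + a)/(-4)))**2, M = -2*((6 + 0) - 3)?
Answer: 8575808/106929 ≈ 80.201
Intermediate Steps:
M = -6 (M = -2*(6 - 3) = -2*3 = -6)
h(a) = (-25/4 - a/4)**2 (h(a) = (-6 + (a/a + (5 + a)/(-4)))**2 = (-6 + (1 + (5 + a)*(-1/4)))**2 = (-6 + (1 + (-5/4 - a/4)))**2 = (-6 + (-1/4 - a/4))**2 = (-25/4 - a/4)**2)
535988/h(302) = 535988/(((25 + 302)**2/16)) = 535988/(((1/16)*327**2)) = 535988/(((1/16)*106929)) = 535988/(106929/16) = 535988*(16/106929) = 8575808/106929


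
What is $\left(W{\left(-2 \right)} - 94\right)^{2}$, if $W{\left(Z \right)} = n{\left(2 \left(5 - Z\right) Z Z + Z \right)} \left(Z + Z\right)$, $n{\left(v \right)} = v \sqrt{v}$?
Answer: $2528260 + 121824 \sqrt{6} \approx 2.8267 \cdot 10^{6}$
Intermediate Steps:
$n{\left(v \right)} = v^{\frac{3}{2}}$
$W{\left(Z \right)} = 2 Z \left(Z + 2 Z^{2} \left(5 - Z\right)\right)^{\frac{3}{2}}$ ($W{\left(Z \right)} = \left(2 \left(5 - Z\right) Z Z + Z\right)^{\frac{3}{2}} \left(Z + Z\right) = \left(2 Z \left(5 - Z\right) Z + Z\right)^{\frac{3}{2}} \cdot 2 Z = \left(2 Z^{2} \left(5 - Z\right) + Z\right)^{\frac{3}{2}} \cdot 2 Z = \left(Z + 2 Z^{2} \left(5 - Z\right)\right)^{\frac{3}{2}} \cdot 2 Z = 2 Z \left(Z + 2 Z^{2} \left(5 - Z\right)\right)^{\frac{3}{2}}$)
$\left(W{\left(-2 \right)} - 94\right)^{2} = \left(2 \left(-2\right) \left(- 2 \left(1 - 2 \left(-2\right)^{2} + 10 \left(-2\right)\right)\right)^{\frac{3}{2}} - 94\right)^{2} = \left(2 \left(-2\right) \left(- 2 \left(1 - 8 - 20\right)\right)^{\frac{3}{2}} - 94\right)^{2} = \left(2 \left(-2\right) \left(\left(-2\right) \left(-27\right)\right)^{\frac{3}{2}} - 94\right)^{2} = \left(2 \left(-2\right) 54^{\frac{3}{2}} - 94\right)^{2} = \left(2 \left(-2\right) 162 \sqrt{6} - 94\right)^{2} = \left(- 648 \sqrt{6} - 94\right)^{2} = \left(-94 - 648 \sqrt{6}\right)^{2}$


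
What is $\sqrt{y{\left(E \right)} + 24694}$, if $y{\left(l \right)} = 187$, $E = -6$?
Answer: $\sqrt{24881} \approx 157.74$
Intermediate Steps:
$\sqrt{y{\left(E \right)} + 24694} = \sqrt{187 + 24694} = \sqrt{24881}$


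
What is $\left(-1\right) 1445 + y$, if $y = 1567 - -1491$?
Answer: $1613$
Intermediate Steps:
$y = 3058$ ($y = 1567 + 1491 = 3058$)
$\left(-1\right) 1445 + y = \left(-1\right) 1445 + 3058 = -1445 + 3058 = 1613$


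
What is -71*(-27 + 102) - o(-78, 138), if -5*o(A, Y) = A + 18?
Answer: -5337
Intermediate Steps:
o(A, Y) = -18/5 - A/5 (o(A, Y) = -(A + 18)/5 = -(18 + A)/5 = -18/5 - A/5)
-71*(-27 + 102) - o(-78, 138) = -71*(-27 + 102) - (-18/5 - ⅕*(-78)) = -71*75 - (-18/5 + 78/5) = -5325 - 1*12 = -5325 - 12 = -5337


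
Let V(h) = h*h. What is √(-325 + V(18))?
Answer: I ≈ 1.0*I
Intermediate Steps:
V(h) = h²
√(-325 + V(18)) = √(-325 + 18²) = √(-325 + 324) = √(-1) = I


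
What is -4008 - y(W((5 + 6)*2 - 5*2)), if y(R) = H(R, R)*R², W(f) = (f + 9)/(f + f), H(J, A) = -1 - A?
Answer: -2051361/512 ≈ -4006.6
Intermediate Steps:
W(f) = (9 + f)/(2*f) (W(f) = (9 + f)/((2*f)) = (9 + f)*(1/(2*f)) = (9 + f)/(2*f))
y(R) = R²*(-1 - R) (y(R) = (-1 - R)*R² = R²*(-1 - R))
-4008 - y(W((5 + 6)*2 - 5*2)) = -4008 - ((9 + ((5 + 6)*2 - 5*2))/(2*((5 + 6)*2 - 5*2)))²*(-1 - (9 + ((5 + 6)*2 - 5*2))/(2*((5 + 6)*2 - 5*2))) = -4008 - ((9 + (11*2 - 1*10))/(2*(11*2 - 1*10)))²*(-1 - (9 + (11*2 - 1*10))/(2*(11*2 - 1*10))) = -4008 - ((9 + (22 - 10))/(2*(22 - 10)))²*(-1 - (9 + (22 - 10))/(2*(22 - 10))) = -4008 - ((½)*(9 + 12)/12)²*(-1 - (9 + 12)/(2*12)) = -4008 - ((½)*(1/12)*21)²*(-1 - 21/(2*12)) = -4008 - (7/8)²*(-1 - 1*7/8) = -4008 - 49*(-1 - 7/8)/64 = -4008 - 49*(-15)/(64*8) = -4008 - 1*(-735/512) = -4008 + 735/512 = -2051361/512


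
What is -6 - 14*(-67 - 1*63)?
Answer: 1814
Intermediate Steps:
-6 - 14*(-67 - 1*63) = -6 - 14*(-67 - 63) = -6 - 14*(-130) = -6 + 1820 = 1814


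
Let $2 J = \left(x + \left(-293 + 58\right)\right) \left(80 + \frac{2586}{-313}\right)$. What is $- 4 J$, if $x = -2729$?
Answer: $\frac{133107312}{313} \approx 4.2526 \cdot 10^{5}$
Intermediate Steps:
$J = - \frac{33276828}{313}$ ($J = \frac{\left(-2729 + \left(-293 + 58\right)\right) \left(80 + \frac{2586}{-313}\right)}{2} = \frac{\left(-2729 - 235\right) \left(80 + 2586 \left(- \frac{1}{313}\right)\right)}{2} = \frac{\left(-2964\right) \left(80 - \frac{2586}{313}\right)}{2} = \frac{\left(-2964\right) \frac{22454}{313}}{2} = \frac{1}{2} \left(- \frac{66553656}{313}\right) = - \frac{33276828}{313} \approx -1.0632 \cdot 10^{5}$)
$- 4 J = \left(-4\right) \left(- \frac{33276828}{313}\right) = \frac{133107312}{313}$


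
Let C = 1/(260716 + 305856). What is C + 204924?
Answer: 116104200529/566572 ≈ 2.0492e+5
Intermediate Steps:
C = 1/566572 ≈ 1.7650e-6
C + 204924 = 1/566572 + 204924 = 116104200529/566572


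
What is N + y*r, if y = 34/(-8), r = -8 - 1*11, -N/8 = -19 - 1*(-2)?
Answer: 867/4 ≈ 216.75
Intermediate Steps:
N = 136 (N = -8*(-19 - 1*(-2)) = -8*(-19 + 2) = -8*(-17) = 136)
r = -19 (r = -8 - 11 = -19)
y = -17/4 (y = 34*(-⅛) = -17/4 ≈ -4.2500)
N + y*r = 136 - 17/4*(-19) = 136 + 323/4 = 867/4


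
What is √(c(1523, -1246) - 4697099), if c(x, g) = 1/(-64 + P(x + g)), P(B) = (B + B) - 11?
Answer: 2*I*√269426772795/479 ≈ 2167.3*I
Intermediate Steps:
P(B) = -11 + 2*B (P(B) = 2*B - 11 = -11 + 2*B)
c(x, g) = 1/(-75 + 2*g + 2*x) (c(x, g) = 1/(-64 + (-11 + 2*(x + g))) = 1/(-64 + (-11 + 2*(g + x))) = 1/(-64 + (-11 + (2*g + 2*x))) = 1/(-64 + (-11 + 2*g + 2*x)) = 1/(-75 + 2*g + 2*x))
√(c(1523, -1246) - 4697099) = √(1/(-75 + 2*(-1246) + 2*1523) - 4697099) = √(1/(-75 - 2492 + 3046) - 4697099) = √(1/479 - 4697099) = √(-2249910420/479) = 2*I*√269426772795/479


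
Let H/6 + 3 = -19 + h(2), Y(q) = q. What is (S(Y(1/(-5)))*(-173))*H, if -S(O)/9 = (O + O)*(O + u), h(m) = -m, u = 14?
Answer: 30940704/25 ≈ 1.2376e+6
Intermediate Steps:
H = -144 (H = -18 + 6*(-19 - 1*2) = -18 + 6*(-19 - 2) = -18 + 6*(-21) = -18 - 126 = -144)
S(O) = -18*O*(14 + O) (S(O) = -9*(O + O)*(O + 14) = -9*2*O*(14 + O) = -18*O*(14 + O))
(S(Y(1/(-5)))*(-173))*H = (-18*1/(-5)*(14 + 1/(-5))*(-173))*(-144) = (-18*1*(-⅕)*(14 + 1*(-⅕))*(-173))*(-144) = (-18*(-⅕)*(14 - ⅕)*(-173))*(-144) = (-18*(-⅕)*69/5*(-173))*(-144) = ((1242/25)*(-173))*(-144) = -214866/25*(-144) = 30940704/25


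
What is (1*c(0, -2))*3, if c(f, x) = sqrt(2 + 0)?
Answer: 3*sqrt(2) ≈ 4.2426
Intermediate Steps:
c(f, x) = sqrt(2)
(1*c(0, -2))*3 = (1*sqrt(2))*3 = sqrt(2)*3 = 3*sqrt(2)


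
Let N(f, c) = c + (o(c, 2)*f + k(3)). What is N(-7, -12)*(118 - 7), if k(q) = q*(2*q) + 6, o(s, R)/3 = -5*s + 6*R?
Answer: -166500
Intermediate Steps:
o(s, R) = -15*s + 18*R (o(s, R) = 3*(-5*s + 6*R) = -15*s + 18*R)
k(q) = 6 + 2*q² (k(q) = 2*q² + 6 = 6 + 2*q²)
N(f, c) = 24 + c + f*(36 - 15*c) (N(f, c) = c + ((-15*c + 18*2)*f + (6 + 2*3²)) = c + ((-15*c + 36)*f + (6 + 2*9)) = c + ((36 - 15*c)*f + (6 + 18)) = c + (f*(36 - 15*c) + 24) = c + (24 + f*(36 - 15*c)) = 24 + c + f*(36 - 15*c))
N(-7, -12)*(118 - 7) = (24 - 12 - 3*(-7)*(-12 + 5*(-12)))*(118 - 7) = (24 - 12 - 3*(-7)*(-12 - 60))*111 = (24 - 12 - 3*(-7)*(-72))*111 = (24 - 12 - 1512)*111 = -1500*111 = -166500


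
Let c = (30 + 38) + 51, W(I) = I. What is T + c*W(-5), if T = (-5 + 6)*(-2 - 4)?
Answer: -601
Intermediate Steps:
T = -6 (T = 1*(-6) = -6)
c = 119 (c = 68 + 51 = 119)
T + c*W(-5) = -6 + 119*(-5) = -6 - 595 = -601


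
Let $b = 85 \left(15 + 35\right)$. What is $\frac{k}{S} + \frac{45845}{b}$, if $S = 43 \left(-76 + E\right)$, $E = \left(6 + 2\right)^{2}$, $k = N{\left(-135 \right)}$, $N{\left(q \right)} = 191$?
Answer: $\frac{2284427}{219300} \approx 10.417$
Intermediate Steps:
$k = 191$
$E = 64$ ($E = 8^{2} = 64$)
$b = 4250$ ($b = 85 \cdot 50 = 4250$)
$S = -516$ ($S = 43 \left(-76 + 64\right) = 43 \left(-12\right) = -516$)
$\frac{k}{S} + \frac{45845}{b} = \frac{191}{-516} + \frac{45845}{4250} = 191 \left(- \frac{1}{516}\right) + 45845 \cdot \frac{1}{4250} = - \frac{191}{516} + \frac{9169}{850} = \frac{2284427}{219300}$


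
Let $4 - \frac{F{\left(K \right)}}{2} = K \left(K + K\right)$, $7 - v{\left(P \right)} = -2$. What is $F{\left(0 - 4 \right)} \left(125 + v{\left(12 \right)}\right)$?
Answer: $-7504$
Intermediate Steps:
$v{\left(P \right)} = 9$ ($v{\left(P \right)} = 7 - -2 = 7 + 2 = 9$)
$F{\left(K \right)} = 8 - 4 K^{2}$ ($F{\left(K \right)} = 8 - 2 K \left(K + K\right) = 8 - 2 K 2 K = 8 - 2 \cdot 2 K^{2} = 8 - 4 K^{2}$)
$F{\left(0 - 4 \right)} \left(125 + v{\left(12 \right)}\right) = \left(8 - 4 \left(0 - 4\right)^{2}\right) \left(125 + 9\right) = \left(8 - 4 \left(0 - 4\right)^{2}\right) 134 = \left(8 - 4 \left(-4\right)^{2}\right) 134 = \left(8 - 64\right) 134 = \left(-56\right) 134 = -7504$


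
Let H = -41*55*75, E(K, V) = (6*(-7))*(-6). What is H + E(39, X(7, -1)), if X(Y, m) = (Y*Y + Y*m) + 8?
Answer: -168873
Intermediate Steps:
X(Y, m) = 8 + Y² + Y*m (X(Y, m) = (Y² + Y*m) + 8 = 8 + Y² + Y*m)
E(K, V) = 252 (E(K, V) = -42*(-6) = 252)
H = -169125 (H = -2255*75 = -169125)
H + E(39, X(7, -1)) = -169125 + 252 = -168873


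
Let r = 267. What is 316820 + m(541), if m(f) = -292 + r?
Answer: 316795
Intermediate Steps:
m(f) = -25 (m(f) = -292 + 267 = -25)
316820 + m(541) = 316820 - 25 = 316795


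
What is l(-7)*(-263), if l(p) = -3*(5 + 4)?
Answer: 7101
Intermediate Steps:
l(p) = -27 (l(p) = -3*9 = -27)
l(-7)*(-263) = -27*(-263) = 7101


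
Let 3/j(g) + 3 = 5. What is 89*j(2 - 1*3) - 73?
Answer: 121/2 ≈ 60.500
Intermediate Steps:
j(g) = 3/2 (j(g) = 3/(-3 + 5) = 3/2)
89*j(2 - 1*3) - 73 = 89*(3/2) - 73 = 267/2 - 73 = 121/2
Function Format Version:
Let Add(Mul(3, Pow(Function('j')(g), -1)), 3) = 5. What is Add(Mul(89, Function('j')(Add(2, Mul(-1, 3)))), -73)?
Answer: Rational(121, 2) ≈ 60.500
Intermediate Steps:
Function('j')(g) = Rational(3, 2) (Function('j')(g) = Mul(3, Pow(Add(-3, 5), -1)) = Mul(3, Pow(2, -1)) = Mul(3, Rational(1, 2)) = Rational(3, 2))
Add(Mul(89, Function('j')(Add(2, Mul(-1, 3)))), -73) = Add(Mul(89, Rational(3, 2)), -73) = Add(Rational(267, 2), -73) = Rational(121, 2)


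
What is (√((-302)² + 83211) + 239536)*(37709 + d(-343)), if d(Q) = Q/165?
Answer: 135482476192/15 + 6221642*√174415/165 ≈ 9.0479e+9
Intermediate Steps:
d(Q) = Q/165 (d(Q) = Q*(1/165) = Q/165)
(√((-302)² + 83211) + 239536)*(37709 + d(-343)) = (√((-302)² + 83211) + 239536)*(37709 + (1/165)*(-343)) = (√(91204 + 83211) + 239536)*(37709 - 343/165) = (√174415 + 239536)*(6221642/165) = (239536 + √174415)*(6221642/165) = 135482476192/15 + 6221642*√174415/165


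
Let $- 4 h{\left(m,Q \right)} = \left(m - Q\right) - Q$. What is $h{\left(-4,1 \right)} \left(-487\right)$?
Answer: $- \frac{1461}{2} \approx -730.5$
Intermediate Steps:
$h{\left(m,Q \right)} = \frac{Q}{2} - \frac{m}{4}$ ($h{\left(m,Q \right)} = - \frac{\left(m - Q\right) - Q}{4} = - \frac{m - 2 Q}{4} = \frac{Q}{2} - \frac{m}{4}$)
$h{\left(-4,1 \right)} \left(-487\right) = \left(\frac{1}{2} \cdot 1 - -1\right) \left(-487\right) = \left(\frac{1}{2} + 1\right) \left(-487\right) = \frac{3}{2} \left(-487\right) = - \frac{1461}{2}$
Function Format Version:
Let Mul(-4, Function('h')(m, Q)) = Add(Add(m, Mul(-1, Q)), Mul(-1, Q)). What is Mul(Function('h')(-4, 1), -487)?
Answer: Rational(-1461, 2) ≈ -730.50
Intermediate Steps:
Function('h')(m, Q) = Add(Mul(Rational(1, 2), Q), Mul(Rational(-1, 4), m)) (Function('h')(m, Q) = Mul(Rational(-1, 4), Add(Add(m, Mul(-1, Q)), Mul(-1, Q))) = Mul(Rational(-1, 4), Add(m, Mul(-2, Q))) = Add(Mul(Rational(1, 2), Q), Mul(Rational(-1, 4), m)))
Mul(Function('h')(-4, 1), -487) = Mul(Add(Mul(Rational(1, 2), 1), Mul(Rational(-1, 4), -4)), -487) = Mul(Add(Rational(1, 2), 1), -487) = Mul(Rational(3, 2), -487) = Rational(-1461, 2)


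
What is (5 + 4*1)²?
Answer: 81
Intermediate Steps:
(5 + 4*1)² = (5 + 4)² = 9² = 81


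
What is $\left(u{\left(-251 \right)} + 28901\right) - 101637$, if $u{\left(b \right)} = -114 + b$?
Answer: $-73101$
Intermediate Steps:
$\left(u{\left(-251 \right)} + 28901\right) - 101637 = \left(\left(-114 - 251\right) + 28901\right) - 101637 = \left(-365 + 28901\right) - 101637 = 28536 - 101637 = -73101$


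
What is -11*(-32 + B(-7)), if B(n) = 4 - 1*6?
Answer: 374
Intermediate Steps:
B(n) = -2 (B(n) = 4 - 6 = -2)
-11*(-32 + B(-7)) = -11*(-32 - 2) = -11*(-34) = 374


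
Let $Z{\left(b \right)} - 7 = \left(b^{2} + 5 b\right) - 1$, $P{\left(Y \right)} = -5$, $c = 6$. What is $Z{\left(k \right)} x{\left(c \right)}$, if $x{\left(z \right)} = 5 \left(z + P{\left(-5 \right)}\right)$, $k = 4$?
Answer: $210$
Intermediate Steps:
$Z{\left(b \right)} = 6 + b^{2} + 5 b$ ($Z{\left(b \right)} = 7 - \left(1 - b^{2} - 5 b\right) = 7 + \left(-1 + b^{2} + 5 b\right) = 6 + b^{2} + 5 b$)
$x{\left(z \right)} = -25 + 5 z$ ($x{\left(z \right)} = 5 \left(z - 5\right) = 5 \left(-5 + z\right) = -25 + 5 z$)
$Z{\left(k \right)} x{\left(c \right)} = \left(6 + 4^{2} + 5 \cdot 4\right) \left(-25 + 5 \cdot 6\right) = \left(6 + 16 + 20\right) \left(-25 + 30\right) = 42 \cdot 5 = 210$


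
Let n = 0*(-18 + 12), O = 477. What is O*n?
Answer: 0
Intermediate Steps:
n = 0 (n = 0*(-6) = 0)
O*n = 477*0 = 0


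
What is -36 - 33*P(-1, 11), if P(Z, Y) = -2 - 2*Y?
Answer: 756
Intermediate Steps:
-36 - 33*P(-1, 11) = -36 - 33*(-2 - 2*11) = -36 - 33*(-2 - 22) = -36 - 33*(-24) = -36 + 792 = 756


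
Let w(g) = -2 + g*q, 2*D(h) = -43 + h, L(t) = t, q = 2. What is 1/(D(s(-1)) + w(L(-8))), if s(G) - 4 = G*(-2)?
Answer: -2/73 ≈ -0.027397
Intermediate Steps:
s(G) = 4 - 2*G (s(G) = 4 + G*(-2) = 4 - 2*G)
D(h) = -43/2 + h/2 (D(h) = (-43 + h)/2 = -43/2 + h/2)
w(g) = -2 + 2*g (w(g) = -2 + g*2 = -2 + 2*g)
1/(D(s(-1)) + w(L(-8))) = 1/((-43/2 + (4 - 2*(-1))/2) + (-2 + 2*(-8))) = 1/((-43/2 + (4 + 2)/2) + (-2 - 16)) = 1/((-43/2 + (½)*6) - 18) = 1/((-43/2 + 3) - 18) = 1/(-37/2 - 18) = 1/(-73/2) = -2/73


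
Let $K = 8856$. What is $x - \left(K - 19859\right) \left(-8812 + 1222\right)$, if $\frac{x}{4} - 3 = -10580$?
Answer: $-83555078$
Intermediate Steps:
$x = -42308$ ($x = 12 + 4 \left(-10580\right) = 12 - 42320 = -42308$)
$x - \left(K - 19859\right) \left(-8812 + 1222\right) = -42308 - \left(8856 - 19859\right) \left(-8812 + 1222\right) = -42308 - \left(-11003\right) \left(-7590\right) = -42308 - 83512770 = -83555078$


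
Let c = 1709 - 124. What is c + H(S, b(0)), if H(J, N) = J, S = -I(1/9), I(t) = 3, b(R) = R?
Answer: 1582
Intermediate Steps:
c = 1585
S = -3 (S = -1*3 = -3)
c + H(S, b(0)) = 1585 - 3 = 1582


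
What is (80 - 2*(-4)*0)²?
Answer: 6400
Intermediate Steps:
(80 - 2*(-4)*0)² = (80 + 8*0)² = (80 + 0)² = 80² = 6400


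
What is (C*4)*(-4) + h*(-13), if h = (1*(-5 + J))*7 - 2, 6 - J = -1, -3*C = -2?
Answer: -500/3 ≈ -166.67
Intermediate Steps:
C = ⅔ (C = -⅓*(-2) = ⅔ ≈ 0.66667)
J = 7 (J = 6 - 1*(-1) = 6 + 1 = 7)
h = 12 (h = (1*(-5 + 7))*7 - 2 = (1*2)*7 - 2 = 2*7 - 2 = 14 - 2 = 12)
(C*4)*(-4) + h*(-13) = ((⅔)*4)*(-4) + 12*(-13) = (8/3)*(-4) - 156 = -32/3 - 156 = -500/3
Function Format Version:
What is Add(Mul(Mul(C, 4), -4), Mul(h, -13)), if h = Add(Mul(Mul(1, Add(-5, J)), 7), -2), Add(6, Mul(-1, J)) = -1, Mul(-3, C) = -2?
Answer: Rational(-500, 3) ≈ -166.67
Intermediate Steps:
C = Rational(2, 3) (C = Mul(Rational(-1, 3), -2) = Rational(2, 3) ≈ 0.66667)
J = 7 (J = Add(6, Mul(-1, -1)) = Add(6, 1) = 7)
h = 12 (h = Add(Mul(Mul(1, Add(-5, 7)), 7), -2) = Add(Mul(Mul(1, 2), 7), -2) = Add(Mul(2, 7), -2) = Add(14, -2) = 12)
Add(Mul(Mul(C, 4), -4), Mul(h, -13)) = Add(Mul(Mul(Rational(2, 3), 4), -4), Mul(12, -13)) = Add(Mul(Rational(8, 3), -4), -156) = Add(Rational(-32, 3), -156) = Rational(-500, 3)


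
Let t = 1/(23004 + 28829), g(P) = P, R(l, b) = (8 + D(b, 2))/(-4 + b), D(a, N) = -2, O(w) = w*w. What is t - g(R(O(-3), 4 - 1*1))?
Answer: 310999/51833 ≈ 6.0000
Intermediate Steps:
O(w) = w²
R(l, b) = 6/(-4 + b) (R(l, b) = (8 - 2)/(-4 + b) = 6/(-4 + b))
t = 1/51833 ≈ 1.9293e-5
t - g(R(O(-3), 4 - 1*1)) = 1/51833 - 6/(-4 + (4 - 1*1)) = 1/51833 - 6/(-4 + (4 - 1)) = 1/51833 - 6/(-4 + 3) = 1/51833 - 6/(-1) = 1/51833 - 6*(-1) = 1/51833 - 1*(-6) = 1/51833 + 6 = 310999/51833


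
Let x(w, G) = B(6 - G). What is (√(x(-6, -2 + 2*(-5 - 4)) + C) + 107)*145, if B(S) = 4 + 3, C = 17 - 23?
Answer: 15660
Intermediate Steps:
C = -6
B(S) = 7
x(w, G) = 7
(√(x(-6, -2 + 2*(-5 - 4)) + C) + 107)*145 = (√(7 - 6) + 107)*145 = (√1 + 107)*145 = (1 + 107)*145 = 108*145 = 15660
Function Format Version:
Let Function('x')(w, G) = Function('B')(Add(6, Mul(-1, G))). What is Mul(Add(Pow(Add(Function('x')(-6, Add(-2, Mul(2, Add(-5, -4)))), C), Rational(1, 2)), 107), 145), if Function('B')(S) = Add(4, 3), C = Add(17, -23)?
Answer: 15660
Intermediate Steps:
C = -6
Function('B')(S) = 7
Function('x')(w, G) = 7
Mul(Add(Pow(Add(Function('x')(-6, Add(-2, Mul(2, Add(-5, -4)))), C), Rational(1, 2)), 107), 145) = Mul(Add(Pow(Add(7, -6), Rational(1, 2)), 107), 145) = Mul(Add(Pow(1, Rational(1, 2)), 107), 145) = Mul(Add(1, 107), 145) = Mul(108, 145) = 15660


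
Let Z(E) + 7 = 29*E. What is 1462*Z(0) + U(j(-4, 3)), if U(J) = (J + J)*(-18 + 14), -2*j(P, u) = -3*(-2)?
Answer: -10210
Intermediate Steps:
j(P, u) = -3 (j(P, u) = -(-3)*(-2)/2 = -½*6 = -3)
Z(E) = -7 + 29*E
U(J) = -8*J (U(J) = (2*J)*(-4) = -8*J)
1462*Z(0) + U(j(-4, 3)) = 1462*(-7 + 29*0) - 8*(-3) = 1462*(-7 + 0) + 24 = 1462*(-7) + 24 = -10234 + 24 = -10210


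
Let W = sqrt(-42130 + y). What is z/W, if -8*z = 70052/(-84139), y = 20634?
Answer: -17513*I*sqrt(5374)/1808651944 ≈ -0.00070983*I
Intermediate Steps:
z = 17513/168278 (z = -17513/(2*(-84139)) = -17513*(-1)/(2*84139) = -1/8*(-70052/84139) = 17513/168278 ≈ 0.10407)
W = 2*I*sqrt(5374) (W = sqrt(-42130 + 20634) = sqrt(-21496) = 2*I*sqrt(5374) ≈ 146.62*I)
z/W = 17513/(168278*((2*I*sqrt(5374)))) = 17513*(-I*sqrt(5374)/10748)/168278 = -17513*I*sqrt(5374)/1808651944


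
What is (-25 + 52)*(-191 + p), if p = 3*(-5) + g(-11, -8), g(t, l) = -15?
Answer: -5967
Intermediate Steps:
p = -30 (p = 3*(-5) - 15 = -15 - 15 = -30)
(-25 + 52)*(-191 + p) = (-25 + 52)*(-191 - 30) = 27*(-221) = -5967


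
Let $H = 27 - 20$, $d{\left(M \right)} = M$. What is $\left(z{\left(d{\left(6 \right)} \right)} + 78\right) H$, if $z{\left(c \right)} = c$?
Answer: $588$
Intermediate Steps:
$H = 7$ ($H = 27 - 20 = 7$)
$\left(z{\left(d{\left(6 \right)} \right)} + 78\right) H = \left(6 + 78\right) 7 = 84 \cdot 7 = 588$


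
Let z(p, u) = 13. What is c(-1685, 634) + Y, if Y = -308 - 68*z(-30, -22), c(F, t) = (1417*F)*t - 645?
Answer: -1513768767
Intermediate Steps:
c(F, t) = -645 + 1417*F*t (c(F, t) = 1417*F*t - 645 = -645 + 1417*F*t)
Y = -1192 (Y = -308 - 68*13 = -308 - 884 = -1192)
c(-1685, 634) + Y = (-645 + 1417*(-1685)*634) - 1192 = (-645 - 1513766930) - 1192 = -1513767575 - 1192 = -1513768767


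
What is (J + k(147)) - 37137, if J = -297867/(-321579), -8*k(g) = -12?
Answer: -7961132725/214386 ≈ -37135.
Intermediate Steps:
k(g) = 3/2 (k(g) = -⅛*(-12) = 3/2)
J = 99289/107193 (J = -297867*(-1/321579) = 99289/107193 ≈ 0.92626)
(J + k(147)) - 37137 = (99289/107193 + 3/2) - 37137 = 520157/214386 - 37137 = -7961132725/214386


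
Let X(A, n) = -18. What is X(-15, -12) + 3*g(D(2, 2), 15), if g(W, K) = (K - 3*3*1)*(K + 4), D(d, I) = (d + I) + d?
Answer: 324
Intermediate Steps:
D(d, I) = I + 2*d (D(d, I) = (I + d) + d = I + 2*d)
g(W, K) = (-9 + K)*(4 + K) (g(W, K) = (K - 9*1)*(4 + K) = (K - 9)*(4 + K) = (-9 + K)*(4 + K))
X(-15, -12) + 3*g(D(2, 2), 15) = -18 + 3*(-36 + 15² - 5*15) = -18 + 3*(-36 + 225 - 75) = -18 + 3*114 = -18 + 342 = 324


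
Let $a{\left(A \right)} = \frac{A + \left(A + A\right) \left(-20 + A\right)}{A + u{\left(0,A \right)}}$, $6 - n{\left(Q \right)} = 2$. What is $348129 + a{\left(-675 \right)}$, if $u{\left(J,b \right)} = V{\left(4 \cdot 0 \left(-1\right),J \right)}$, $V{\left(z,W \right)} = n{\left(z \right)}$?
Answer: $\frac{232656984}{671} \approx 3.4673 \cdot 10^{5}$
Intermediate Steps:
$n{\left(Q \right)} = 4$ ($n{\left(Q \right)} = 6 - 2 = 4$)
$V{\left(z,W \right)} = 4$
$u{\left(J,b \right)} = 4$
$a{\left(A \right)} = \frac{A + 2 A \left(-20 + A\right)}{4 + A}$ ($a{\left(A \right)} = \frac{A + \left(A + A\right) \left(-20 + A\right)}{A + 4} = \frac{A + 2 A \left(-20 + A\right)}{4 + A}$)
$348129 + a{\left(-675 \right)} = 348129 - \frac{675 \left(-39 + 2 \left(-675\right)\right)}{4 - 675} = 348129 - \frac{675 \left(-39 - 1350\right)}{-671} = 348129 - \left(- \frac{675}{671}\right) \left(-1389\right) = 348129 - \frac{937575}{671} = \frac{232656984}{671}$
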